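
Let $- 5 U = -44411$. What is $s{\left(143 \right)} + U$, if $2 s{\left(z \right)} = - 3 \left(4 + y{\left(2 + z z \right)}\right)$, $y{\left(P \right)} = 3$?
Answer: $\frac{88717}{10} \approx 8871.7$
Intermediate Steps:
$U = \frac{44411}{5}$ ($U = \left(- \frac{1}{5}\right) \left(-44411\right) = \frac{44411}{5} \approx 8882.2$)
$s{\left(z \right)} = - \frac{21}{2}$ ($s{\left(z \right)} = \frac{\left(-3\right) \left(4 + 3\right)}{2} = \frac{\left(-3\right) 7}{2} = \frac{1}{2} \left(-21\right) = - \frac{21}{2}$)
$s{\left(143 \right)} + U = - \frac{21}{2} + \frac{44411}{5} = \frac{88717}{10}$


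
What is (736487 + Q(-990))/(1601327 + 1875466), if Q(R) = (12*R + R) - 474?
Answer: 723143/3476793 ≈ 0.20799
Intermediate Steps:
Q(R) = -474 + 13*R (Q(R) = 13*R - 474 = -474 + 13*R)
(736487 + Q(-990))/(1601327 + 1875466) = (736487 + (-474 + 13*(-990)))/(1601327 + 1875466) = (736487 + (-474 - 12870))/3476793 = (736487 - 13344)*(1/3476793) = 723143*(1/3476793) = 723143/3476793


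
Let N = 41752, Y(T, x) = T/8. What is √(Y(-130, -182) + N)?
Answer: 7*√3407/2 ≈ 204.29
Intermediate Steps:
Y(T, x) = T/8 (Y(T, x) = T*(⅛) = T/8)
√(Y(-130, -182) + N) = √((⅛)*(-130) + 41752) = √(-65/4 + 41752) = √(166943/4) = 7*√3407/2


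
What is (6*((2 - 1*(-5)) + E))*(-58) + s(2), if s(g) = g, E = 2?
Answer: -3130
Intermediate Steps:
(6*((2 - 1*(-5)) + E))*(-58) + s(2) = (6*((2 - 1*(-5)) + 2))*(-58) + 2 = (6*((2 + 5) + 2))*(-58) + 2 = (6*(7 + 2))*(-58) + 2 = (6*9)*(-58) + 2 = 54*(-58) + 2 = -3132 + 2 = -3130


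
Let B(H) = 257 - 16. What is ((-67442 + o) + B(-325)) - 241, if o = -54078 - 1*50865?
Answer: -172385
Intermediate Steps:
o = -104943 (o = -54078 - 50865 = -104943)
B(H) = 241
((-67442 + o) + B(-325)) - 241 = ((-67442 - 104943) + 241) - 241 = (-172385 + 241) - 241 = -172144 - 241 = -172385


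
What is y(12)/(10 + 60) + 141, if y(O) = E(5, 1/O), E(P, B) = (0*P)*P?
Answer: 141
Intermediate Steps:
E(P, B) = 0 (E(P, B) = 0*P = 0)
y(O) = 0
y(12)/(10 + 60) + 141 = 0/(10 + 60) + 141 = 0/70 + 141 = (1/70)*0 + 141 = 0 + 141 = 141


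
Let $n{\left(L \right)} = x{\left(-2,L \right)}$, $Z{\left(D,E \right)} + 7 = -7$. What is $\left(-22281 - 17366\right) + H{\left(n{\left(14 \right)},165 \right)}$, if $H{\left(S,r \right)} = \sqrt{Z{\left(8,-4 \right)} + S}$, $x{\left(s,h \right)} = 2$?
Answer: $-39647 + 2 i \sqrt{3} \approx -39647.0 + 3.4641 i$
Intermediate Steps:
$Z{\left(D,E \right)} = -14$ ($Z{\left(D,E \right)} = -7 - 7 = -14$)
$n{\left(L \right)} = 2$
$H{\left(S,r \right)} = \sqrt{-14 + S}$
$\left(-22281 - 17366\right) + H{\left(n{\left(14 \right)},165 \right)} = \left(-22281 - 17366\right) + \sqrt{-14 + 2} = \left(-22281 - 17366\right) + \sqrt{-12} = -39647 + 2 i \sqrt{3}$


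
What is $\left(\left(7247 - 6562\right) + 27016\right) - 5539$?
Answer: $22162$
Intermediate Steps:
$\left(\left(7247 - 6562\right) + 27016\right) - 5539 = \left(685 + 27016\right) - 5539 = 27701 - 5539 = 22162$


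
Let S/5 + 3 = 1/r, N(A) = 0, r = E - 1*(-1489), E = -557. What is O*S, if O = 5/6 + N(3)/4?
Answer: -69875/5592 ≈ -12.496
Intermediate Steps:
r = 932 (r = -557 - 1*(-1489) = -557 + 1489 = 932)
S = -13975/932 (S = -15 + 5/932 = -13975/932 ≈ -14.995)
O = ⅚ (O = 5/6 + 0/4 = 5*(⅙) + 0*(¼) = ⅚ + 0 = ⅚ ≈ 0.83333)
O*S = (⅚)*(-13975/932) = -69875/5592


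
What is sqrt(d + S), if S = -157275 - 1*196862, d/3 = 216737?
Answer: sqrt(296074) ≈ 544.13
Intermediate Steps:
d = 650211 (d = 3*216737 = 650211)
S = -354137 (S = -157275 - 196862 = -354137)
sqrt(d + S) = sqrt(650211 - 354137) = sqrt(296074)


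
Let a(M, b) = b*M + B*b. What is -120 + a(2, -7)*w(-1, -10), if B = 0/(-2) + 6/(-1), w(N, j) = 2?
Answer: -64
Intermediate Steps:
B = -6 (B = 0*(-½) + 6*(-1) = 0 - 6 = -6)
a(M, b) = -6*b + M*b (a(M, b) = b*M - 6*b = M*b - 6*b = -6*b + M*b)
-120 + a(2, -7)*w(-1, -10) = -120 - 7*(-6 + 2)*2 = -120 - 7*(-4)*2 = -120 + 28*2 = -120 + 56 = -64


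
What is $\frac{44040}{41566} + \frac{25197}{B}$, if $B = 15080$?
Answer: $\frac{855730851}{313407640} \approx 2.7304$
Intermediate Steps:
$\frac{44040}{41566} + \frac{25197}{B} = \frac{44040}{41566} + \frac{25197}{15080} = 44040 \cdot \frac{1}{41566} + 25197 \cdot \frac{1}{15080} = \frac{22020}{20783} + \frac{25197}{15080} = \frac{855730851}{313407640}$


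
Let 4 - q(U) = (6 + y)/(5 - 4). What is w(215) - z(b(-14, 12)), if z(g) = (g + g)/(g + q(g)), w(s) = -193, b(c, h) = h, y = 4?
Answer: -197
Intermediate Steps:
q(U) = -6 (q(U) = 4 - (6 + 4)/(5 - 4) = 4 - 10/1 = 4 - 10 = -6)
z(g) = 2*g/(-6 + g) (z(g) = (g + g)/(g - 6) = (2*g)/(-6 + g) = 2*g/(-6 + g))
w(215) - z(b(-14, 12)) = -193 - 2*12/(-6 + 12) = -193 - 2*12/6 = -193 - 1*4 = -193 - 4 = -197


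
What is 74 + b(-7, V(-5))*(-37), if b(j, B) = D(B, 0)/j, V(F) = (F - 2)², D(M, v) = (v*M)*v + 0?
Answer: 74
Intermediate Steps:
D(M, v) = M*v² (D(M, v) = (M*v)*v + 0 = M*v² + 0 = M*v²)
V(F) = (-2 + F)²
b(j, B) = 0 (b(j, B) = (B*0²)/j = (B*0)/j = 0/j = 0)
74 + b(-7, V(-5))*(-37) = 74 + 0*(-37) = 74 + 0 = 74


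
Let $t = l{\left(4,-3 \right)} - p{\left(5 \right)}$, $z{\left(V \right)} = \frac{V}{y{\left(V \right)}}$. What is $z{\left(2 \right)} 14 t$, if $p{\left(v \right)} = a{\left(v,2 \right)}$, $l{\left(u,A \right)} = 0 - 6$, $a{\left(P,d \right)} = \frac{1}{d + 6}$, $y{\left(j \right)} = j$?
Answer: $- \frac{343}{4} \approx -85.75$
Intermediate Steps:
$z{\left(V \right)} = 1$ ($z{\left(V \right)} = \frac{V}{V} = 1$)
$a{\left(P,d \right)} = \frac{1}{6 + d}$
$l{\left(u,A \right)} = -6$ ($l{\left(u,A \right)} = 0 - 6 = -6$)
$p{\left(v \right)} = \frac{1}{8}$ ($p{\left(v \right)} = \frac{1}{6 + 2} = \frac{1}{8}$)
$t = - \frac{49}{8}$ ($t = -6 - \frac{1}{8} = - \frac{49}{8} \approx -6.125$)
$z{\left(2 \right)} 14 t = 1 \cdot 14 \left(- \frac{49}{8}\right) = 14 \left(- \frac{49}{8}\right) = - \frac{343}{4}$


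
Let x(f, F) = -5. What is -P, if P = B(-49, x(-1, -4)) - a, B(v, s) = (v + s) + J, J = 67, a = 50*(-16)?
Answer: -813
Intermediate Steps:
a = -800
B(v, s) = 67 + s + v (B(v, s) = (v + s) + 67 = (s + v) + 67 = 67 + s + v)
P = 813 (P = (67 - 5 - 49) - 1*(-800) = 13 + 800 = 813)
-P = -1*813 = -813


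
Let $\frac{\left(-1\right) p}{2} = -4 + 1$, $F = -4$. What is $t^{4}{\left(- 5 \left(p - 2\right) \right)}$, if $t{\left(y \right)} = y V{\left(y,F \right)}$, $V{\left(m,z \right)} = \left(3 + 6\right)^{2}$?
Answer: $6887475360000$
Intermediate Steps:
$V{\left(m,z \right)} = 81$ ($V{\left(m,z \right)} = 9^{2} = 81$)
$p = 6$ ($p = - 2 \left(-4 + 1\right) = \left(-2\right) \left(-3\right) = 6$)
$t{\left(y \right)} = 81 y$ ($t{\left(y \right)} = y 81 = 81 y$)
$t^{4}{\left(- 5 \left(p - 2\right) \right)} = \left(81 \left(- 5 \left(6 - 2\right)\right)\right)^{4} = \left(81 \left(\left(-5\right) 4\right)\right)^{4} = \left(81 \left(-20\right)\right)^{4} = \left(-1620\right)^{4} = 6887475360000$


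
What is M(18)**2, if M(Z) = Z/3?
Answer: 36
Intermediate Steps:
M(Z) = Z/3 (M(Z) = Z*(1/3) = Z/3)
M(18)**2 = ((1/3)*18)**2 = 6**2 = 36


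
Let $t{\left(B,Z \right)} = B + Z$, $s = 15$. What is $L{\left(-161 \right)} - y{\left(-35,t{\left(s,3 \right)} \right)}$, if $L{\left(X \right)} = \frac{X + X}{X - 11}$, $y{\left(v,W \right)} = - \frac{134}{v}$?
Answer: $- \frac{5889}{3010} \approx -1.9565$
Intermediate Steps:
$L{\left(X \right)} = \frac{2 X}{-11 + X}$
$L{\left(-161 \right)} - y{\left(-35,t{\left(s,3 \right)} \right)} = 2 \left(-161\right) \frac{1}{-11 - 161} - - \frac{134}{-35} = 2 \left(-161\right) \frac{1}{-172} - \left(-134\right) \left(- \frac{1}{35}\right) = 2 \left(-161\right) \left(- \frac{1}{172}\right) - \frac{134}{35} = \frac{161}{86} - \frac{134}{35} = - \frac{5889}{3010}$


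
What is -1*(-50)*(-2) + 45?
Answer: -55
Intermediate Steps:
-1*(-50)*(-2) + 45 = 50*(-2) + 45 = -100 + 45 = -55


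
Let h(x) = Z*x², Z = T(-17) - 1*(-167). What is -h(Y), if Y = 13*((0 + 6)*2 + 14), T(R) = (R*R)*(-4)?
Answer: 112987316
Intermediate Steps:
T(R) = -4*R² (T(R) = R²*(-4) = -4*R²)
Z = -989 (Z = -4*(-17)² - 1*(-167) = -4*289 + 167 = -1156 + 167 = -989)
Y = 338 (Y = 13*(6*2 + 14) = 13*(12 + 14) = 13*26 = 338)
h(x) = -989*x²
-h(Y) = -(-989)*338² = -(-989)*114244 = -1*(-112987316) = 112987316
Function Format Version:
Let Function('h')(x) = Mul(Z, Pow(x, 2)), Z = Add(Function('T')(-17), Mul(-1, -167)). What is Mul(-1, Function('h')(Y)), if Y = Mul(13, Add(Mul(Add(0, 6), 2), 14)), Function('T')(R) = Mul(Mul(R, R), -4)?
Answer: 112987316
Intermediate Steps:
Function('T')(R) = Mul(-4, Pow(R, 2)) (Function('T')(R) = Mul(Pow(R, 2), -4) = Mul(-4, Pow(R, 2)))
Z = -989 (Z = Add(Mul(-4, Pow(-17, 2)), Mul(-1, -167)) = Add(Mul(-4, 289), 167) = Add(-1156, 167) = -989)
Y = 338 (Y = Mul(13, Add(Mul(6, 2), 14)) = Mul(13, Add(12, 14)) = Mul(13, 26) = 338)
Function('h')(x) = Mul(-989, Pow(x, 2))
Mul(-1, Function('h')(Y)) = Mul(-1, Mul(-989, Pow(338, 2))) = Mul(-1, Mul(-989, 114244)) = Mul(-1, -112987316) = 112987316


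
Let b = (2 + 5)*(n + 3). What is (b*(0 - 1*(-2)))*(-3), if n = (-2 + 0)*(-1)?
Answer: -210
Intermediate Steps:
n = 2 (n = -2*(-1) = 2)
b = 35 (b = (2 + 5)*(2 + 3) = 7*5 = 35)
(b*(0 - 1*(-2)))*(-3) = (35*(0 - 1*(-2)))*(-3) = (35*(0 + 2))*(-3) = (35*2)*(-3) = 70*(-3) = -210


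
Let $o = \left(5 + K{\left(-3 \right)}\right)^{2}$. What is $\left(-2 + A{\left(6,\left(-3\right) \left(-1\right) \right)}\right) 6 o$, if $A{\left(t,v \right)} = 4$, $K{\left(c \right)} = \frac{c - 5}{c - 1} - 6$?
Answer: $12$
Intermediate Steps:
$K{\left(c \right)} = -6 + \frac{-5 + c}{-1 + c}$ ($K{\left(c \right)} = \frac{-5 + c}{-1 + c} - 6 = -6 + \frac{-5 + c}{-1 + c}$)
$o = 1$ ($o = \left(5 + \frac{1 - -15}{-1 - 3}\right)^{2} = \left(5 + \frac{1 + 15}{-4}\right)^{2} = \left(5 - 4\right)^{2} = 1^{2} = 1$)
$\left(-2 + A{\left(6,\left(-3\right) \left(-1\right) \right)}\right) 6 o = \left(-2 + 4\right) 6 \cdot 1 = 2 \cdot 6 \cdot 1 = 12 \cdot 1 = 12$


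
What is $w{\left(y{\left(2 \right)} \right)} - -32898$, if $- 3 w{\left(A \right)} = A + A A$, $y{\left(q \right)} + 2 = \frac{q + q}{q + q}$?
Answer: $32898$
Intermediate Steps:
$y{\left(q \right)} = -1$ ($y{\left(q \right)} = -2 + \frac{q + q}{q + q} = -2 + \frac{2 q}{2 q} = -2 + 2 q \frac{1}{2 q} = -2 + 1 = -1$)
$w{\left(A \right)} = - \frac{A}{3} - \frac{A^{2}}{3}$ ($w{\left(A \right)} = - \frac{A + A A}{3} = - \frac{A + A^{2}}{3} = - \frac{A}{3} - \frac{A^{2}}{3}$)
$w{\left(y{\left(2 \right)} \right)} - -32898 = \left(- \frac{1}{3}\right) \left(-1\right) \left(1 - 1\right) - -32898 = \left(- \frac{1}{3}\right) \left(-1\right) 0 + 32898 = 0 + 32898 = 32898$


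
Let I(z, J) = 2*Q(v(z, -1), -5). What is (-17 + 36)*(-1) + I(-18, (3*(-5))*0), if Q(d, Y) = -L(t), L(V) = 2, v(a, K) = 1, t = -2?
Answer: -23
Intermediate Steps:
Q(d, Y) = -2 (Q(d, Y) = -1*2 = -2)
I(z, J) = -4 (I(z, J) = 2*(-2) = -4)
(-17 + 36)*(-1) + I(-18, (3*(-5))*0) = (-17 + 36)*(-1) - 4 = 19*(-1) - 4 = -19 - 4 = -23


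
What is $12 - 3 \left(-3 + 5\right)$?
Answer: $6$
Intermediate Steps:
$12 - 3 \left(-3 + 5\right) = 12 - 6 = 6$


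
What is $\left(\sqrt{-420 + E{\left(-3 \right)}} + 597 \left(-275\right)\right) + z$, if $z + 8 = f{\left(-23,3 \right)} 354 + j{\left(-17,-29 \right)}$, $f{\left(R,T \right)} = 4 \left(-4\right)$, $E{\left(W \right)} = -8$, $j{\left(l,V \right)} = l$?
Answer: $-169864 + 2 i \sqrt{107} \approx -1.6986 \cdot 10^{5} + 20.688 i$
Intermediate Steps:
$f{\left(R,T \right)} = -16$
$z = -5689$ ($z = -8 - 5681 = -5689$)
$\left(\sqrt{-420 + E{\left(-3 \right)}} + 597 \left(-275\right)\right) + z = \left(\sqrt{-420 - 8} + 597 \left(-275\right)\right) - 5689 = \left(\sqrt{-428} - 164175\right) - 5689 = \left(2 i \sqrt{107} - 164175\right) - 5689 = \left(-164175 + 2 i \sqrt{107}\right) - 5689 = -169864 + 2 i \sqrt{107}$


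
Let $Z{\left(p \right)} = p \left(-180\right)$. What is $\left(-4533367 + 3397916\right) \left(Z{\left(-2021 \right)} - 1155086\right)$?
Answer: $898489189006$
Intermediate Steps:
$Z{\left(p \right)} = - 180 p$
$\left(-4533367 + 3397916\right) \left(Z{\left(-2021 \right)} - 1155086\right) = \left(-4533367 + 3397916\right) \left(\left(-180\right) \left(-2021\right) - 1155086\right) = - 1135451 \left(363780 - 1155086\right) = \left(-1135451\right) \left(-791306\right) = 898489189006$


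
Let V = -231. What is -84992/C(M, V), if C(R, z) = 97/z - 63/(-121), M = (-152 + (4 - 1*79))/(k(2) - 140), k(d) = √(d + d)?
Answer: -843612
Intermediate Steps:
k(d) = √2*√d (k(d) = √(2*d) = √2*√d)
M = 227/138 (M = (-152 + (4 - 1*79))/(√2*√2 - 140) = (-152 + (4 - 79))/(2 - 140) = (-152 - 75)/(-138) = -227*(-1/138) = 227/138 ≈ 1.6449)
C(R, z) = 63/121 + 97/z (C(R, z) = 97/z - 63*(-1/121) = 97/z + 63/121 = 63/121 + 97/z)
-84992/C(M, V) = -84992/(63/121 + 97/(-231)) = -84992/(63/121 + 97*(-1/231)) = -84992/(63/121 - 97/231) = -84992/256/2541 = -84992*2541/256 = -843612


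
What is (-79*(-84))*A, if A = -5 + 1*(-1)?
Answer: -39816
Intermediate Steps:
A = -6 (A = -5 - 1 = -6)
(-79*(-84))*A = -79*(-84)*(-6) = 6636*(-6) = -39816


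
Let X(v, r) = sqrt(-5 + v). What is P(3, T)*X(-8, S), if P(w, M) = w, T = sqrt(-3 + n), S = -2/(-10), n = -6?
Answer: 3*I*sqrt(13) ≈ 10.817*I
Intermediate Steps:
S = 1/5 (S = -2*(-1/10) = 1/5 ≈ 0.20000)
T = 3*I (T = sqrt(-3 - 6) = sqrt(-9) = 3*I ≈ 3.0*I)
P(3, T)*X(-8, S) = 3*sqrt(-5 - 8) = 3*sqrt(-13) = 3*(I*sqrt(13)) = 3*I*sqrt(13)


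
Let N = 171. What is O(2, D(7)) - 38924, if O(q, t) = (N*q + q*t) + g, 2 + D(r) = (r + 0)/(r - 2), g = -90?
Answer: -193366/5 ≈ -38673.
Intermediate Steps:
D(r) = -2 + r/(-2 + r) (D(r) = -2 + (r + 0)/(r - 2) = -2 + r/(-2 + r))
O(q, t) = -90 + 171*q + q*t (O(q, t) = (171*q + q*t) - 90 = -90 + 171*q + q*t)
O(2, D(7)) - 38924 = (-90 + 171*2 + 2*((4 - 1*7)/(-2 + 7))) - 38924 = (-90 + 342 + 2*((4 - 7)/5)) - 38924 = (-90 + 342 + 2*((⅕)*(-3))) - 38924 = (-90 + 342 + 2*(-⅗)) - 38924 = (-90 + 342 - 6/5) - 38924 = 1254/5 - 38924 = -193366/5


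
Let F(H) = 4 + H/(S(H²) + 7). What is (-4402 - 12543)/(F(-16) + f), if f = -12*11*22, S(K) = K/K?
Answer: 16945/2902 ≈ 5.8391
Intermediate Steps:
S(K) = 1
f = -2904 (f = -132*22 = -2904)
F(H) = 4 + H/8 (F(H) = 4 + H/(1 + 7) = 4 + H/8)
(-4402 - 12543)/(F(-16) + f) = (-4402 - 12543)/((4 + (⅛)*(-16)) - 2904) = -16945/((4 - 2) - 2904) = -16945/(2 - 2904) = -16945/(-2902) = -16945*(-1/2902) = 16945/2902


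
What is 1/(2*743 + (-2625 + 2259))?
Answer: 1/1120 ≈ 0.00089286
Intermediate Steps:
1/(2*743 + (-2625 + 2259)) = 1/(1486 - 366) = 1/1120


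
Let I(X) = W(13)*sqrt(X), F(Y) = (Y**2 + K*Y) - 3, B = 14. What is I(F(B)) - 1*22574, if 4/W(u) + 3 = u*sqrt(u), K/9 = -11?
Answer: -22574 + 3*I*sqrt(1193)/547 + 13*I*sqrt(15509)/547 ≈ -22574.0 + 3.1491*I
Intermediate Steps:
K = -99 (K = 9*(-11) = -99)
W(u) = 4/(-3 + u**(3/2)) (W(u) = 4/(-3 + u*sqrt(u)) = 4/(-3 + u**(3/2)))
F(Y) = -3 + Y**2 - 99*Y (F(Y) = (Y**2 - 99*Y) - 3 = -3 + Y**2 - 99*Y)
I(X) = 4*sqrt(X)/(-3 + 13*sqrt(13)) (I(X) = (4/(-3 + 13**(3/2)))*sqrt(X) = (4/(-3 + 13*sqrt(13)))*sqrt(X) = 4*sqrt(X)/(-3 + 13*sqrt(13)))
I(F(B)) - 1*22574 = (3*sqrt(-3 + 14**2 - 99*14)/547 + 13*sqrt(13)*sqrt(-3 + 14**2 - 99*14)/547) - 1*22574 = (3*sqrt(-3 + 196 - 1386)/547 + 13*sqrt(13)*sqrt(-3 + 196 - 1386)/547) - 22574 = (3*sqrt(-1193)/547 + 13*sqrt(13)*sqrt(-1193)/547) - 22574 = (3*(I*sqrt(1193))/547 + 13*sqrt(13)*(I*sqrt(1193))/547) - 22574 = (3*I*sqrt(1193)/547 + 13*I*sqrt(15509)/547) - 22574 = -22574 + 3*I*sqrt(1193)/547 + 13*I*sqrt(15509)/547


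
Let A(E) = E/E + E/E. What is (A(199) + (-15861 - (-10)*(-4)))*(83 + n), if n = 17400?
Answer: -277962217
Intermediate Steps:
A(E) = 2 (A(E) = 1 + 1 = 2)
(A(199) + (-15861 - (-10)*(-4)))*(83 + n) = (2 + (-15861 - (-10)*(-4)))*(83 + 17400) = (2 + (-15861 - 1*40))*17483 = (2 + (-15861 - 40))*17483 = (2 - 15901)*17483 = -15899*17483 = -277962217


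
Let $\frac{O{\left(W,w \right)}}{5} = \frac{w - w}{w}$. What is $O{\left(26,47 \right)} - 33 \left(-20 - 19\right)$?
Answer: $1287$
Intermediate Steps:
$O{\left(W,w \right)} = 0$ ($O{\left(W,w \right)} = 5 \frac{w - w}{w} = 5 \frac{0}{w} = 5 \cdot 0 = 0$)
$O{\left(26,47 \right)} - 33 \left(-20 - 19\right) = 0 - 33 \left(-20 - 19\right) = 0 - 33 \left(-39\right) = 0 - -1287 = 0 + 1287 = 1287$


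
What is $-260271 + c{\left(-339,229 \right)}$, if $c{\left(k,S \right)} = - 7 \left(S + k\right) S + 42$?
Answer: $-83899$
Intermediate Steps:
$c{\left(k,S \right)} = 42 + S \left(- 7 S - 7 k\right)$ ($c{\left(k,S \right)} = \left(- 7 S - 7 k\right) S + 42 = S \left(- 7 S - 7 k\right) + 42 = 42 + S \left(- 7 S - 7 k\right)$)
$-260271 + c{\left(-339,229 \right)} = -260271 - \left(-42 - 543417 + 367087\right) = -260271 + \left(42 - 367087 + 543417\right) = -260271 + 176372 = -83899$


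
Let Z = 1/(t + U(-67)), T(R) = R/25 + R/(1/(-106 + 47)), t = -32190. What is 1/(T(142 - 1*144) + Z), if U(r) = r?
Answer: 806425/95093611 ≈ 0.0084803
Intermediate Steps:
T(R) = -1474*R/25 (T(R) = R*(1/25) + R/(1/(-59)) = R/25 + R/(-1/59) = R/25 + R*(-59) = R/25 - 59*R = -1474*R/25)
Z = -1/32257 (Z = 1/(-32190 - 67) = 1/(-32257) = -1/32257 ≈ -3.1001e-5)
1/(T(142 - 1*144) + Z) = 1/(-1474*(142 - 1*144)/25 - 1/32257) = 1/(-1474*(142 - 144)/25 - 1/32257) = 1/(-1474/25*(-2) - 1/32257) = 1/(2948/25 - 1/32257) = 1/(95093611/806425) = 806425/95093611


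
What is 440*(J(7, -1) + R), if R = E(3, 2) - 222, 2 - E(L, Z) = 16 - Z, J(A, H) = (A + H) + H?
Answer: -100760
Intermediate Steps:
J(A, H) = A + 2*H
E(L, Z) = -14 + Z (E(L, Z) = 2 - (16 - Z) = 2 + (-16 + Z) = -14 + Z)
R = -234 (R = (-14 + 2) - 222 = -12 - 222 = -234)
440*(J(7, -1) + R) = 440*((7 + 2*(-1)) - 234) = 440*((7 - 2) - 234) = 440*(5 - 234) = 440*(-229) = -100760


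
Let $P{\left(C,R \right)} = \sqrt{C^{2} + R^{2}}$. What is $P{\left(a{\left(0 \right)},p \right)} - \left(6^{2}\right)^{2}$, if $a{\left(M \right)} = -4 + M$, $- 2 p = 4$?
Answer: $-1296 + 2 \sqrt{5} \approx -1291.5$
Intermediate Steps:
$p = -2$ ($p = \left(- \frac{1}{2}\right) 4 = -2$)
$P{\left(a{\left(0 \right)},p \right)} - \left(6^{2}\right)^{2} = \sqrt{\left(-4 + 0\right)^{2} + \left(-2\right)^{2}} - \left(6^{2}\right)^{2} = \sqrt{\left(-4\right)^{2} + 4} - 36^{2} = \sqrt{16 + 4} - 1296 = \sqrt{20} - 1296 = 2 \sqrt{5} - 1296 = -1296 + 2 \sqrt{5}$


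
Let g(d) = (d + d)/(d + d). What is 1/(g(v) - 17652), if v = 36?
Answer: -1/17651 ≈ -5.6654e-5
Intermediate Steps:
g(d) = 1 (g(d) = (2*d)/((2*d)) = (2*d)*(1/(2*d)) = 1)
1/(g(v) - 17652) = 1/(1 - 17652) = 1/(-17651) = -1/17651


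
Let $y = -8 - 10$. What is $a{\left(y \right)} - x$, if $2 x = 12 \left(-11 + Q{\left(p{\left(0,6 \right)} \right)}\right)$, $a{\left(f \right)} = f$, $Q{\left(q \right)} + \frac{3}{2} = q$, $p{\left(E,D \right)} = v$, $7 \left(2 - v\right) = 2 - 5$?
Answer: $\frac{297}{7} \approx 42.429$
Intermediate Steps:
$v = \frac{17}{7}$ ($v = 2 - \frac{2 - 5}{7} = 2 - - \frac{3}{7} = 2 + \frac{3}{7} = \frac{17}{7} \approx 2.4286$)
$p{\left(E,D \right)} = \frac{17}{7}$
$Q{\left(q \right)} = - \frac{3}{2} + q$
$y = -18$ ($y = -8 - 10 = -18$)
$x = - \frac{423}{7}$ ($x = \frac{12 \left(-11 + \left(- \frac{3}{2} + \frac{17}{7}\right)\right)}{2} = \frac{12 \left(-11 + \frac{13}{14}\right)}{2} = \frac{12 \left(- \frac{141}{14}\right)}{2} = \frac{1}{2} \left(- \frac{846}{7}\right) = - \frac{423}{7} \approx -60.429$)
$a{\left(y \right)} - x = -18 - - \frac{423}{7} = -18 + \frac{423}{7} = \frac{297}{7}$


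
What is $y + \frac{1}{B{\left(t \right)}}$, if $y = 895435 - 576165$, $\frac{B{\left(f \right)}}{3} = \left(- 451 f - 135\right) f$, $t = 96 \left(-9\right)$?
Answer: $\frac{322353882567359}{1009659168} \approx 3.1927 \cdot 10^{5}$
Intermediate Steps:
$t = -864$
$B{\left(f \right)} = 3 f \left(-135 - 451 f\right)$ ($B{\left(f \right)} = 3 \left(- 451 f - 135\right) f = 3 \left(-135 - 451 f\right) f = 3 f \left(-135 - 451 f\right)$)
$y = 319270$
$y + \frac{1}{B{\left(t \right)}} = 319270 + \frac{1}{\left(-3\right) \left(-864\right) \left(135 + 451 \left(-864\right)\right)} = 319270 + \frac{1}{\left(-3\right) \left(-864\right) \left(135 - 389664\right)} = 319270 + \frac{1}{\left(-3\right) \left(-864\right) \left(-389529\right)} = 319270 + \frac{1}{-1009659168} = 319270 - \frac{1}{1009659168} = \frac{322353882567359}{1009659168}$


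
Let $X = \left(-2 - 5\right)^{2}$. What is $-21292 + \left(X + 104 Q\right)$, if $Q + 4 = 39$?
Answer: $-17603$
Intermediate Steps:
$Q = 35$ ($Q = -4 + 39 = 35$)
$X = 49$ ($X = \left(-7\right)^{2} = 49$)
$-21292 + \left(X + 104 Q\right) = -21292 + \left(49 + 104 \cdot 35\right) = -21292 + \left(49 + 3640\right) = -21292 + 3689 = -17603$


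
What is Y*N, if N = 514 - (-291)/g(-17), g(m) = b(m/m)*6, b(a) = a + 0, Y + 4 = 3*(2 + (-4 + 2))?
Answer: -2250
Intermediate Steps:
Y = -4 (Y = -4 + 3*(2 + (-4 + 2)) = -4 + 3*(2 - 2) = -4 + 3*0 = -4 + 0 = -4)
b(a) = a
g(m) = 6 (g(m) = (m/m)*6 = 1*6 = 6)
N = 1125/2 (N = 514 - (-291)/6 = 514 - 1*(-97/2) = 514 + 97/2 = 1125/2 ≈ 562.50)
Y*N = -4*1125/2 = -2250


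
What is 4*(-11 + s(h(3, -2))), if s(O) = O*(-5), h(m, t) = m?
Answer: -104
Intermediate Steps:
s(O) = -5*O
4*(-11 + s(h(3, -2))) = 4*(-11 - 5*3) = 4*(-11 - 15) = 4*(-26) = -104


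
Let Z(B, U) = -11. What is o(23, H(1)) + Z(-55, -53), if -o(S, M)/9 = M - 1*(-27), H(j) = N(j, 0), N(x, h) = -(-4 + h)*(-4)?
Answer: -110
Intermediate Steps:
N(x, h) = -16 + 4*h (N(x, h) = -(16 - 4*h) = -16 + 4*h)
H(j) = -16 (H(j) = -16 + 4*0 = -16 + 0 = -16)
o(S, M) = -243 - 9*M (o(S, M) = -9*(M - 1*(-27)) = -9*(M + 27) = -9*(27 + M) = -243 - 9*M)
o(23, H(1)) + Z(-55, -53) = (-243 - 9*(-16)) - 11 = (-243 + 144) - 11 = -99 - 11 = -110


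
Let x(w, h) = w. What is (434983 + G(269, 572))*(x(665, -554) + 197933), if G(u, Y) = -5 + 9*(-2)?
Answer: 86382186080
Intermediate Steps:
G(u, Y) = -23 (G(u, Y) = -5 - 18 = -23)
(434983 + G(269, 572))*(x(665, -554) + 197933) = (434983 - 23)*(665 + 197933) = 434960*198598 = 86382186080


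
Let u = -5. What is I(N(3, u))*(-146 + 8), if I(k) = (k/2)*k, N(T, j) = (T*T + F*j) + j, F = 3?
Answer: -8349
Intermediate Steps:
N(T, j) = T² + 4*j (N(T, j) = (T*T + 3*j) + j = (T² + 3*j) + j = T² + 4*j)
I(k) = k²/2 (I(k) = (k*(½))*k = (k/2)*k = k²/2)
I(N(3, u))*(-146 + 8) = ((3² + 4*(-5))²/2)*(-146 + 8) = ((9 - 20)²/2)*(-138) = ((½)*(-11)²)*(-138) = ((½)*121)*(-138) = (121/2)*(-138) = -8349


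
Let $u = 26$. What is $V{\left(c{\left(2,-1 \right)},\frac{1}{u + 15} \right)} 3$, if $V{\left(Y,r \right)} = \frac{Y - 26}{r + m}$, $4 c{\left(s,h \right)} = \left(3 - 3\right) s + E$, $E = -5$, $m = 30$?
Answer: $- \frac{13407}{4924} \approx -2.7228$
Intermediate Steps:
$c{\left(s,h \right)} = - \frac{5}{4}$ ($c{\left(s,h \right)} = \frac{\left(3 - 3\right) s - 5}{4} = \frac{0 s - 5}{4} = \frac{0 - 5}{4} = \frac{1}{4} \left(-5\right) = - \frac{5}{4}$)
$V{\left(Y,r \right)} = \frac{-26 + Y}{30 + r}$ ($V{\left(Y,r \right)} = \frac{Y - 26}{r + 30} = \frac{-26 + Y}{30 + r}$)
$V{\left(c{\left(2,-1 \right)},\frac{1}{u + 15} \right)} 3 = \frac{-26 - \frac{5}{4}}{30 + \frac{1}{26 + 15}} \cdot 3 = \frac{1}{30 + \frac{1}{41}} \left(- \frac{109}{4}\right) 3 = \frac{1}{\frac{1231}{41}} \left(- \frac{109}{4}\right) 3 = \frac{41}{1231} \left(- \frac{109}{4}\right) 3 = \left(- \frac{4469}{4924}\right) 3 = - \frac{13407}{4924}$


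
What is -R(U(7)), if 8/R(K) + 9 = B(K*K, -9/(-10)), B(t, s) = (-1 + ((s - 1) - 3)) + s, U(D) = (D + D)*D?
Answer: 40/61 ≈ 0.65574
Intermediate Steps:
U(D) = 2*D² (U(D) = (2*D)*D = 2*D²)
B(t, s) = -5 + 2*s (B(t, s) = (-1 + ((-1 + s) - 3)) + s = (-1 + (-4 + s)) + s = (-5 + s) + s = -5 + 2*s)
R(K) = -40/61 (R(K) = 8/(-9 + (-5 + 2*(-9/(-10)))) = 8/(-9 + (-5 + 2*(-9*(-⅒)))) = 8/(-9 + (-5 + 2*(9/10))) = 8/(-9 + (-5 + 9/5)) = 8/(-9 - 16/5) = 8/(-61/5) = 8*(-5/61) = -40/61)
-R(U(7)) = -1*(-40/61) = 40/61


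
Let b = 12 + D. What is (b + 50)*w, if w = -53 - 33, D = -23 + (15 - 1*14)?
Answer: -3440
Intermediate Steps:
D = -22 (D = -23 + (15 - 14) = -23 + 1 = -22)
w = -86
b = -10 (b = 12 - 22 = -10)
(b + 50)*w = (-10 + 50)*(-86) = 40*(-86) = -3440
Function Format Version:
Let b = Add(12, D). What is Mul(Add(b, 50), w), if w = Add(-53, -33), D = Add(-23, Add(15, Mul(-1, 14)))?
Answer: -3440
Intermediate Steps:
D = -22 (D = Add(-23, Add(15, -14)) = Add(-23, 1) = -22)
w = -86
b = -10 (b = Add(12, -22) = -10)
Mul(Add(b, 50), w) = Mul(Add(-10, 50), -86) = Mul(40, -86) = -3440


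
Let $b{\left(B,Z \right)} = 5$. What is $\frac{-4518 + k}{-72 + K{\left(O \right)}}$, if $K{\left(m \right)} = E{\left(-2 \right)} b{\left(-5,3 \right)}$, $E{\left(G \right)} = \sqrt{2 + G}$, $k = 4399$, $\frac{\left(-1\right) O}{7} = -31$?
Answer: $\frac{119}{72} \approx 1.6528$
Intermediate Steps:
$O = 217$ ($O = \left(-7\right) \left(-31\right) = 217$)
$K{\left(m \right)} = 0$ ($K{\left(m \right)} = \sqrt{2 - 2} \cdot 5 = \sqrt{0} \cdot 5 = 0 \cdot 5 = 0$)
$\frac{-4518 + k}{-72 + K{\left(O \right)}} = \frac{-4518 + 4399}{-72 + 0} = - \frac{119}{-72} = \left(-119\right) \left(- \frac{1}{72}\right) = \frac{119}{72}$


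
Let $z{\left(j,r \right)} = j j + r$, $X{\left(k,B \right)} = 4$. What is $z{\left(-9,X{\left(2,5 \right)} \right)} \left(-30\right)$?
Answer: $-2550$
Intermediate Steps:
$z{\left(j,r \right)} = r + j^{2}$ ($z{\left(j,r \right)} = j^{2} + r = r + j^{2}$)
$z{\left(-9,X{\left(2,5 \right)} \right)} \left(-30\right) = \left(4 + \left(-9\right)^{2}\right) \left(-30\right) = \left(4 + 81\right) \left(-30\right) = 85 \left(-30\right) = -2550$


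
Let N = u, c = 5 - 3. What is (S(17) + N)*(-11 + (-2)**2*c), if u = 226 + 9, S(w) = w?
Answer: -756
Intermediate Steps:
u = 235
c = 2
N = 235
(S(17) + N)*(-11 + (-2)**2*c) = (17 + 235)*(-11 + (-2)**2*2) = 252*(-11 + 4*2) = 252*(-11 + 8) = 252*(-3) = -756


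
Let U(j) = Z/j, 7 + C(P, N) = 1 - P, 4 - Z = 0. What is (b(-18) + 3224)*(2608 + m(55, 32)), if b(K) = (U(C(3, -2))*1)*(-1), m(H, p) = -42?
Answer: 74465320/9 ≈ 8.2739e+6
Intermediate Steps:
Z = 4 (Z = 4 - 1*0 = 4 + 0 = 4)
C(P, N) = -6 - P (C(P, N) = -7 + (1 - P) = -6 - P)
U(j) = 4/j
b(K) = 4/9 (b(K) = ((4/(-6 - 1*3))*1)*(-1) = ((4/(-6 - 3))*1)*(-1) = ((4/(-9))*1)*(-1) = ((4*(-1/9))*1)*(-1) = -4/9*1*(-1) = -4/9*(-1) = 4/9)
(b(-18) + 3224)*(2608 + m(55, 32)) = (4/9 + 3224)*(2608 - 42) = (29020/9)*2566 = 74465320/9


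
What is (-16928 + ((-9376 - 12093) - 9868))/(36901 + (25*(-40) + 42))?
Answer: -48265/35943 ≈ -1.3428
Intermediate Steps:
(-16928 + ((-9376 - 12093) - 9868))/(36901 + (25*(-40) + 42)) = (-16928 + (-21469 - 9868))/(36901 + (-1000 + 42)) = (-16928 - 31337)/(36901 - 958) = -48265/35943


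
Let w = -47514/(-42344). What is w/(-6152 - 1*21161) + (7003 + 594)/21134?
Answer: 2196310730327/6110587924012 ≈ 0.35943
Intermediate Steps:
w = 23757/21172 (w = -47514*(-1/42344) = 23757/21172 ≈ 1.1221)
w/(-6152 - 1*21161) + (7003 + 594)/21134 = 23757/(21172*(-6152 - 1*21161)) + (7003 + 594)/21134 = 23757/(21172*(-6152 - 21161)) + 7597*(1/21134) = (23757/21172)/(-27313) + 7597/21134 = (23757/21172)*(-1/27313) + 7597/21134 = -23757/578270836 + 7597/21134 = 2196310730327/6110587924012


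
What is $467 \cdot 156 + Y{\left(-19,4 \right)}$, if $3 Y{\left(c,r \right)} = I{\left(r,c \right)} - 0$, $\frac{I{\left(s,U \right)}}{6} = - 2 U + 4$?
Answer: $72936$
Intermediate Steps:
$I{\left(s,U \right)} = 24 - 12 U$ ($I{\left(s,U \right)} = 6 \left(- 2 U + 4\right) = 6 \left(4 - 2 U\right) = 24 - 12 U$)
$Y{\left(c,r \right)} = 8 - 4 c$ ($Y{\left(c,r \right)} = \frac{\left(24 - 12 c\right) - 0}{3} = \frac{\left(24 - 12 c\right) + 0}{3} = \frac{24 - 12 c}{3} = 8 - 4 c$)
$467 \cdot 156 + Y{\left(-19,4 \right)} = 467 \cdot 156 + \left(8 - -76\right) = 72852 + \left(8 + 76\right) = 72852 + 84 = 72936$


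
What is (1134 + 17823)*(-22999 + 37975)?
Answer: 283900032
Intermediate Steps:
(1134 + 17823)*(-22999 + 37975) = 18957*14976 = 283900032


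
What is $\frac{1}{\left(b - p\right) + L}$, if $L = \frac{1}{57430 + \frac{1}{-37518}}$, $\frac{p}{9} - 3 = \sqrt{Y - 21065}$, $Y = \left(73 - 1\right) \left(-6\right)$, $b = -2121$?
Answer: $- \frac{474866976948996002386}{1404960931581025386808353} + \frac{4642554281549070121 i \sqrt{21497}}{3278242173689059235886157} \approx -0.00033799 + 0.00020764 i$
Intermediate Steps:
$Y = -432$ ($Y = 72 \left(-6\right) = -432$)
$p = 27 + 9 i \sqrt{21497}$ ($p = 27 + 9 \sqrt{-432 - 21065} = 27 + 9 \sqrt{-21497} = 27 + 9 i \sqrt{21497} \approx 27.0 + 1319.6 i$)
$L = \frac{37518}{2154658739}$ ($L = \frac{1}{57430 - \frac{1}{37518}} = \frac{1}{\frac{2154658739}{37518}} = \frac{37518}{2154658739} \approx 1.7413 \cdot 10^{-5}$)
$\frac{1}{\left(b - p\right) + L} = \frac{1}{\left(-2121 - \left(27 + 9 i \sqrt{21497}\right)\right) + \frac{37518}{2154658739}} = \frac{1}{\left(-2148 - 9 i \sqrt{21497}\right) + \frac{37518}{2154658739}} = \frac{1}{- \frac{4628206933854}{2154658739} - 9 i \sqrt{21497}}$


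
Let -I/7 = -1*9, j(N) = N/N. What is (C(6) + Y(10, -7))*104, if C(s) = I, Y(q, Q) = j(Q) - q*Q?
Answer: 13936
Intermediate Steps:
j(N) = 1
I = 63 (I = -(-7)*9 = -7*(-9) = 63)
Y(q, Q) = 1 - Q*q (Y(q, Q) = 1 - q*Q = 1 - Q*q)
C(s) = 63
(C(6) + Y(10, -7))*104 = (63 + (1 - 1*(-7)*10))*104 = (63 + (1 + 70))*104 = (63 + 71)*104 = 134*104 = 13936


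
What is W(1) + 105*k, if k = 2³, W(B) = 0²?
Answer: 840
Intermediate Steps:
W(B) = 0
k = 8
W(1) + 105*k = 0 + 105*8 = 0 + 840 = 840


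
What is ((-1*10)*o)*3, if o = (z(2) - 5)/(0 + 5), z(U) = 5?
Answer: 0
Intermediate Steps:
o = 0 (o = (5 - 5)/(0 + 5) = 0/5 = 0*(⅕) = 0)
((-1*10)*o)*3 = (-1*10*0)*3 = -10*0*3 = 0*3 = 0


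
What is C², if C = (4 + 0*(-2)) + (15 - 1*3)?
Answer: 256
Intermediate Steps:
C = 16 (C = (4 + 0) + (15 - 3) = 4 + 12 = 16)
C² = 16² = 256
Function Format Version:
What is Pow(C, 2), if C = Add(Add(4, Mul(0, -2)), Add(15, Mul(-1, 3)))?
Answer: 256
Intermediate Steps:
C = 16 (C = Add(Add(4, 0), Add(15, -3)) = Add(4, 12) = 16)
Pow(C, 2) = Pow(16, 2) = 256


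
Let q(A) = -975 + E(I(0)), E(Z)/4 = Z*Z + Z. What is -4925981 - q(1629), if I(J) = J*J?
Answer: -4925006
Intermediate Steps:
I(J) = J²
E(Z) = 4*Z + 4*Z² (E(Z) = 4*(Z*Z + Z) = 4*(Z² + Z) = 4*(Z + Z²) = 4*Z + 4*Z²)
q(A) = -975 (q(A) = -975 + 4*0²*(1 + 0²) = -975 + 4*0*(1 + 0) = -975 + 4*0*1 = -975 + 0 = -975)
-4925981 - q(1629) = -4925981 - 1*(-975) = -4925981 + 975 = -4925006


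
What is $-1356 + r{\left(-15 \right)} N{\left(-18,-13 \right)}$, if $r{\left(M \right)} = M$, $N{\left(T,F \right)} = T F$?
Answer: $-4866$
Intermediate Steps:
$N{\left(T,F \right)} = F T$
$-1356 + r{\left(-15 \right)} N{\left(-18,-13 \right)} = -1356 - 15 \left(\left(-13\right) \left(-18\right)\right) = -1356 - 3510 = -4866$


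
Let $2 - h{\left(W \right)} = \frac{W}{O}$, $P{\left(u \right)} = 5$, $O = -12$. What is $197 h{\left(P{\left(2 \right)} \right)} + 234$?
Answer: $\frac{8521}{12} \approx 710.08$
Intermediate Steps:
$h{\left(W \right)} = 2 + \frac{W}{12}$ ($h{\left(W \right)} = 2 - \frac{W}{-12} = 2 - W \left(- \frac{1}{12}\right) = 2 - - \frac{W}{12} = 2 + \frac{W}{12}$)
$197 h{\left(P{\left(2 \right)} \right)} + 234 = 197 \left(2 + \frac{1}{12} \cdot 5\right) + 234 = 197 \left(2 + \frac{5}{12}\right) + 234 = 197 \cdot \frac{29}{12} + 234 = \frac{5713}{12} + 234 = \frac{8521}{12}$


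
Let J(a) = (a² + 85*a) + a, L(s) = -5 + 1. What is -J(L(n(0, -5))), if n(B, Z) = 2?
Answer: 328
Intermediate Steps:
L(s) = -4
J(a) = a² + 86*a
-J(L(n(0, -5))) = -(-4)*(86 - 4) = -(-4)*82 = -1*(-328) = 328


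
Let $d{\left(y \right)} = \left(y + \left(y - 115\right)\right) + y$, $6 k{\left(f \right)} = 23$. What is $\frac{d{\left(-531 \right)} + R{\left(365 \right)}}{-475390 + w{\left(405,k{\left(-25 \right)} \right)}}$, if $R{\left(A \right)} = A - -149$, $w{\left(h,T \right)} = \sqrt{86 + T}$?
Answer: $\frac{3405693960}{1355973912061} + \frac{8358 \sqrt{66}}{1355973912061} \approx 0.0025117$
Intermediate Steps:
$k{\left(f \right)} = \frac{23}{6}$ ($k{\left(f \right)} = \frac{1}{6} \cdot 23 = \frac{23}{6}$)
$R{\left(A \right)} = 149 + A$ ($R{\left(A \right)} = A + 149 = 149 + A$)
$d{\left(y \right)} = -115 + 3 y$ ($d{\left(y \right)} = \left(y + \left(y - 115\right)\right) + y = \left(y + \left(-115 + y\right)\right) + y = \left(-115 + 2 y\right) + y = -115 + 3 y$)
$\frac{d{\left(-531 \right)} + R{\left(365 \right)}}{-475390 + w{\left(405,k{\left(-25 \right)} \right)}} = \frac{\left(-115 + 3 \left(-531\right)\right) + \left(149 + 365\right)}{-475390 + \sqrt{86 + \frac{23}{6}}} = \frac{\left(-115 - 1593\right) + 514}{-475390 + \sqrt{\frac{539}{6}}} = \frac{-1708 + 514}{-475390 + \frac{7 \sqrt{66}}{6}} = - \frac{1194}{-475390 + \frac{7 \sqrt{66}}{6}}$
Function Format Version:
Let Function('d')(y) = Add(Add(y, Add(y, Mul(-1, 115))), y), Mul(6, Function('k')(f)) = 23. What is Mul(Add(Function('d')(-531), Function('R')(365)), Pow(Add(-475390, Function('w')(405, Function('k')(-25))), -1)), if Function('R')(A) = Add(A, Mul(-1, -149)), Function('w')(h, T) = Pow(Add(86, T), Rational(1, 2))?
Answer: Add(Rational(3405693960, 1355973912061), Mul(Rational(8358, 1355973912061), Pow(66, Rational(1, 2)))) ≈ 0.0025117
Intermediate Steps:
Function('k')(f) = Rational(23, 6) (Function('k')(f) = Mul(Rational(1, 6), 23) = Rational(23, 6))
Function('R')(A) = Add(149, A) (Function('R')(A) = Add(A, 149) = Add(149, A))
Function('d')(y) = Add(-115, Mul(3, y)) (Function('d')(y) = Add(Add(y, Add(y, -115)), y) = Add(Add(y, Add(-115, y)), y) = Add(Add(-115, Mul(2, y)), y) = Add(-115, Mul(3, y)))
Mul(Add(Function('d')(-531), Function('R')(365)), Pow(Add(-475390, Function('w')(405, Function('k')(-25))), -1)) = Mul(Add(Add(-115, Mul(3, -531)), Add(149, 365)), Pow(Add(-475390, Pow(Add(86, Rational(23, 6)), Rational(1, 2))), -1)) = Mul(Add(Add(-115, -1593), 514), Pow(Add(-475390, Pow(Rational(539, 6), Rational(1, 2))), -1)) = Mul(Add(-1708, 514), Pow(Add(-475390, Mul(Rational(7, 6), Pow(66, Rational(1, 2)))), -1)) = Mul(-1194, Pow(Add(-475390, Mul(Rational(7, 6), Pow(66, Rational(1, 2)))), -1))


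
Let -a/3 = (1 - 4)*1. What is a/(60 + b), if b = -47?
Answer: 9/13 ≈ 0.69231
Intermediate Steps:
a = 9 (a = -3*(1 - 4) = -(-9) = -3*(-3) = 9)
a/(60 + b) = 9/(60 - 47) = 9/13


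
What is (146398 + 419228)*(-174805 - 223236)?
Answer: -225142338666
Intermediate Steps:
(146398 + 419228)*(-174805 - 223236) = 565626*(-398041) = -225142338666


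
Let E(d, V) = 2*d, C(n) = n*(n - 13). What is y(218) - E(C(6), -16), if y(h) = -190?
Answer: -106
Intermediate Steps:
C(n) = n*(-13 + n)
y(218) - E(C(6), -16) = -190 - 2*6*(-13 + 6) = -190 - 2*6*(-7) = -190 - 2*(-42) = -190 - 1*(-84) = -190 + 84 = -106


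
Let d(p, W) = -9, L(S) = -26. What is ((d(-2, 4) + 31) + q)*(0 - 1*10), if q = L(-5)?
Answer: 40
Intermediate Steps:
q = -26
((d(-2, 4) + 31) + q)*(0 - 1*10) = ((-9 + 31) - 26)*(0 - 1*10) = (22 - 26)*(0 - 10) = -4*(-10) = 40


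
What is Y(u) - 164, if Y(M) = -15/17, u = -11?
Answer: -2803/17 ≈ -164.88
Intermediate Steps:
Y(M) = -15/17 (Y(M) = -15*1/17 = -15/17)
Y(u) - 164 = -15/17 - 164 = -2803/17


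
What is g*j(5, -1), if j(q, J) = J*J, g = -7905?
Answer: -7905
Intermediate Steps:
j(q, J) = J²
g*j(5, -1) = -7905*(-1)² = -7905*1 = -7905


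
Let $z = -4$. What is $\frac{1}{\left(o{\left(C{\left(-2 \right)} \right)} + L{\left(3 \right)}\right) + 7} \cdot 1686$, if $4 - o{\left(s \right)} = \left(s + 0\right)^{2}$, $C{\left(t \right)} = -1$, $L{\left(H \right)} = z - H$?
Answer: $562$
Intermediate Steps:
$L{\left(H \right)} = -4 - H$
$o{\left(s \right)} = 4 - s^{2}$ ($o{\left(s \right)} = 4 - \left(s + 0\right)^{2} = 4 - s^{2}$)
$\frac{1}{\left(o{\left(C{\left(-2 \right)} \right)} + L{\left(3 \right)}\right) + 7} \cdot 1686 = \frac{1}{\left(\left(4 - \left(-1\right)^{2}\right) - 7\right) + 7} \cdot 1686 = \frac{1}{\left(\left(4 - 1\right) - 7\right) + 7} \cdot 1686 = \frac{1}{\left(3 - 7\right) + 7} \cdot 1686 = \frac{1}{-4 + 7} \cdot 1686 = \frac{1}{3} \cdot 1686 = 562$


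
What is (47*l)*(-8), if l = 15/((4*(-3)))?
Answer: 470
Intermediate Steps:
l = -5/4 (l = 15/(-12) = 15*(-1/12) = -5/4 ≈ -1.2500)
(47*l)*(-8) = (47*(-5/4))*(-8) = -235/4*(-8) = 470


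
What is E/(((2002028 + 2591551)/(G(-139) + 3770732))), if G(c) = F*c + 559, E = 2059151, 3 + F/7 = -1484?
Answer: 10744942317442/4593579 ≈ 2.3391e+6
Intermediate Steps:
F = -10409 (F = -21 + 7*(-1484) = -21 - 10388 = -10409)
G(c) = 559 - 10409*c (G(c) = -10409*c + 559 = 559 - 10409*c)
E/(((2002028 + 2591551)/(G(-139) + 3770732))) = 2059151/(((2002028 + 2591551)/((559 - 10409*(-139)) + 3770732))) = 2059151/((4593579/((559 + 1446851) + 3770732))) = 2059151/((4593579/(1447410 + 3770732))) = 2059151/((4593579/5218142)) = 2059151/((4593579*(1/5218142))) = 2059151/(4593579/5218142) = 2059151*(5218142/4593579) = 10744942317442/4593579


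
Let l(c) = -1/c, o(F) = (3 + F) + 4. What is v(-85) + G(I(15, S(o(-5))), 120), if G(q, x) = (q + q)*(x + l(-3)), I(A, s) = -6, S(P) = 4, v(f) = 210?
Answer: -1234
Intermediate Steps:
o(F) = 7 + F
G(q, x) = 2*q*(⅓ + x) (G(q, x) = (q + q)*(x - 1/(-3)) = (2*q)*(x - 1*(-⅓)) = (2*q)*(x + ⅓) = (2*q)*(⅓ + x) = 2*q*(⅓ + x))
v(-85) + G(I(15, S(o(-5))), 120) = 210 + (⅔)*(-6)*(1 + 3*120) = 210 + (⅔)*(-6)*(1 + 360) = 210 + (⅔)*(-6)*361 = 210 - 1444 = -1234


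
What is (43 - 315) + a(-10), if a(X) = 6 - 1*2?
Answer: -268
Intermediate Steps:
a(X) = 4 (a(X) = 6 - 2 = 4)
(43 - 315) + a(-10) = (43 - 315) + 4 = -272 + 4 = -268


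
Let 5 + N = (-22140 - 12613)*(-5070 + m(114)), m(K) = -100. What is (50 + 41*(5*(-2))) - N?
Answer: -179673365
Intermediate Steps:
N = 179673005 (N = -5 + (-22140 - 12613)*(-5070 - 100) = -5 - 34753*(-5170) = -5 + 179673010 = 179673005)
(50 + 41*(5*(-2))) - N = (50 + 41*(5*(-2))) - 1*179673005 = (50 + 41*(-10)) - 179673005 = (50 - 410) - 179673005 = -360 - 179673005 = -179673365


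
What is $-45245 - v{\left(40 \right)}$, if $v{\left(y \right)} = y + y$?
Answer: $-45325$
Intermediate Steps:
$v{\left(y \right)} = 2 y$
$-45245 - v{\left(40 \right)} = -45245 - 2 \cdot 40 = -45245 - 80 = -45325$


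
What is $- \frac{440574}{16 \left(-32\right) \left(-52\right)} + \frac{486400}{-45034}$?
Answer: $- \frac{8197680779}{299746304} \approx -27.349$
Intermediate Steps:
$- \frac{440574}{16 \left(-32\right) \left(-52\right)} + \frac{486400}{-45034} = - \frac{440574}{\left(-512\right) \left(-52\right)} + 486400 \left(- \frac{1}{45034}\right) = - \frac{440574}{26624} - \frac{243200}{22517} = \left(-440574\right) \frac{1}{26624} - \frac{243200}{22517} = - \frac{220287}{13312} - \frac{243200}{22517} = - \frac{8197680779}{299746304}$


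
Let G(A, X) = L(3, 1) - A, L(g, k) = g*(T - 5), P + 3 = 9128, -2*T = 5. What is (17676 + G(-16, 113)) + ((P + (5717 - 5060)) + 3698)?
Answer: 62299/2 ≈ 31150.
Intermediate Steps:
T = -5/2 (T = -1/2*5 = -5/2 ≈ -2.5000)
P = 9125 (P = -3 + 9128 = 9125)
L(g, k) = -15*g/2 (L(g, k) = g*(-5/2 - 5) = g*(-15/2) = -15*g/2)
G(A, X) = -45/2 - A (G(A, X) = -15/2*3 - A = -45/2 - A)
(17676 + G(-16, 113)) + ((P + (5717 - 5060)) + 3698) = (17676 + (-45/2 - 1*(-16))) + ((9125 + (5717 - 5060)) + 3698) = (17676 + (-45/2 + 16)) + ((9125 + 657) + 3698) = (17676 - 13/2) + (9782 + 3698) = 35339/2 + 13480 = 62299/2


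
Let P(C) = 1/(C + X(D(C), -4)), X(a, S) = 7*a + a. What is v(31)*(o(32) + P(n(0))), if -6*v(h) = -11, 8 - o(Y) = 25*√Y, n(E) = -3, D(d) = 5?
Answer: 1089/74 - 550*√2/3 ≈ -244.56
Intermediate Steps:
X(a, S) = 8*a
o(Y) = 8 - 25*√Y
v(h) = 11/6 (v(h) = -⅙*(-11) = 11/6)
P(C) = 1/(40 + C) (P(C) = 1/(C + 8*5) = 1/(C + 40) = 1/(40 + C))
v(31)*(o(32) + P(n(0))) = 11*((8 - 100*√2) + 1/(40 - 3))/6 = 11*((8 - 100*√2) + 1/37)/6 = 11*(297/37 - 100*√2)/6 = 1089/74 - 550*√2/3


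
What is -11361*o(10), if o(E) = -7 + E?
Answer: -34083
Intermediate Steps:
-11361*o(10) = -11361*(-7 + 10) = -11361*3 = -34083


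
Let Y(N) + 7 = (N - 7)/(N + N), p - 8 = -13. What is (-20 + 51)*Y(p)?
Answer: -899/5 ≈ -179.80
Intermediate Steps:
p = -5 (p = 8 - 13 = -5)
Y(N) = -7 + (-7 + N)/(2*N) (Y(N) = -7 + (N - 7)/(N + N) = -7 + (-7 + N)/((2*N)) = -7 + (-7 + N)*(1/(2*N)) = -7 + (-7 + N)/(2*N))
(-20 + 51)*Y(p) = (-20 + 51)*((1/2)*(-7 - 13*(-5))/(-5)) = 31*((1/2)*(-1/5)*(-7 + 65)) = 31*((1/2)*(-1/5)*58) = 31*(-29/5) = -899/5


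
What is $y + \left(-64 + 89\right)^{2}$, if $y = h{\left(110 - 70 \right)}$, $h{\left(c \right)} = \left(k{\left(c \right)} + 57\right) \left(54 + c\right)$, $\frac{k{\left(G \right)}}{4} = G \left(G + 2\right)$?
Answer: $637663$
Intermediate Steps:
$k{\left(G \right)} = 4 G \left(2 + G\right)$ ($k{\left(G \right)} = 4 G \left(G + 2\right) = 4 G \left(2 + G\right)$)
$h{\left(c \right)} = \left(54 + c\right) \left(57 + 4 c \left(2 + c\right)\right)$ ($h{\left(c \right)} = \left(4 c \left(2 + c\right) + 57\right) \left(54 + c\right) = \left(57 + 4 c \left(2 + c\right)\right) \left(54 + c\right) = \left(54 + c\right) \left(57 + 4 c \left(2 + c\right)\right)$)
$y = 637038$ ($y = 3078 + 4 \left(110 - 70\right)^{3} + 224 \left(110 - 70\right)^{2} + 489 \left(110 - 70\right) = 3078 + 4 \cdot 40^{3} + 224 \cdot 40^{2} + 489 \cdot 40 = 3078 + 4 \cdot 64000 + 224 \cdot 1600 + 19560 = 3078 + 256000 + 358400 + 19560 = 637038$)
$y + \left(-64 + 89\right)^{2} = 637038 + \left(-64 + 89\right)^{2} = 637038 + 25^{2} = 637038 + 625 = 637663$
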